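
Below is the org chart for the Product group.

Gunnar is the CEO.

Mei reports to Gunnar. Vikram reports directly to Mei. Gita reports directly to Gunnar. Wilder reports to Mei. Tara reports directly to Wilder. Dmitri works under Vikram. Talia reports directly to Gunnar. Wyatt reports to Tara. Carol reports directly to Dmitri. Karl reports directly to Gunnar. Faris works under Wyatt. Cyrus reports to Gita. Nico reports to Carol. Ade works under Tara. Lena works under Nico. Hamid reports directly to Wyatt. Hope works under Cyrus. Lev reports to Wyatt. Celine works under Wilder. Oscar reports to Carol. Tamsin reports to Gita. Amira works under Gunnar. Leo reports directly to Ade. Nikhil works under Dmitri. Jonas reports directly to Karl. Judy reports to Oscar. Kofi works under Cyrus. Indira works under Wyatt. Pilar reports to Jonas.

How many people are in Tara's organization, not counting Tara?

7

Tara directly manages Wyatt, Ade. Under Wyatt: Indira, Lev, Hamid, Faris (4). Under Ade: Leo (1). So Tara's organization is 2 direct reports plus everyone under them: 5 + 2 = 7.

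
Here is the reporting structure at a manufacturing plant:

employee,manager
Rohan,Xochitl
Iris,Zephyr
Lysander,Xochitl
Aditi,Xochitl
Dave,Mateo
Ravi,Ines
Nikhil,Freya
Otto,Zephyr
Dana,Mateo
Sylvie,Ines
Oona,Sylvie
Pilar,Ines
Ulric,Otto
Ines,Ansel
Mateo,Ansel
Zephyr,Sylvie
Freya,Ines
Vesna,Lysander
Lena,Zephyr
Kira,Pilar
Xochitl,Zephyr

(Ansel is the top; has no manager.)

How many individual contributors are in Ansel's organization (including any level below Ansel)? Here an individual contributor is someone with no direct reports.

The people in Ansel's organization with no one reporting to them are Dana, Dave, Ravi, Nikhil, Kira, Oona, Ulric, Lena, Iris, Rohan, Aditi, Vesna. That is 12.

12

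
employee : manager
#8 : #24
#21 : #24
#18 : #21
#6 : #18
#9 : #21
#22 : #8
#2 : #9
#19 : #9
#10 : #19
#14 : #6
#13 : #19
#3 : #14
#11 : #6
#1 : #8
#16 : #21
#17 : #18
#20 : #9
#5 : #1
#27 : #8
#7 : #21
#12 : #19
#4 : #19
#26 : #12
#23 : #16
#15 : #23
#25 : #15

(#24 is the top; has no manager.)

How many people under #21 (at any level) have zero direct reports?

11

The people in #21's organization with no one reporting to them are #7, #25, #20, #4, #26, #13, #10, #2, #17, #11, #3. That is 11.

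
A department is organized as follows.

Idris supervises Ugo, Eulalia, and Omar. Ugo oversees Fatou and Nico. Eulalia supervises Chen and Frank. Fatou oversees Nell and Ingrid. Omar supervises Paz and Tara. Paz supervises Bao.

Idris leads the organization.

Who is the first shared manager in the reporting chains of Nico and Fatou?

Nico's chain of managers is Ugo, Idris. Fatou's chain of managers is Ugo, Idris. The first manager that appears in both chains is Ugo.

Ugo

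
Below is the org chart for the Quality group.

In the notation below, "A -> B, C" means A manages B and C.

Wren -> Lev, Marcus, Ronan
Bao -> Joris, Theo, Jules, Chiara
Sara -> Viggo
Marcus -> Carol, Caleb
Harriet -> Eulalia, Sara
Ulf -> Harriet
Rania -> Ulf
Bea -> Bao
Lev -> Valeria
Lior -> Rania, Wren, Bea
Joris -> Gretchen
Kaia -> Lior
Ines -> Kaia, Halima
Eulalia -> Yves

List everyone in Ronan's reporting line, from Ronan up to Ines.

Ronan reports to Wren. Wren reports to Lior. Lior reports to Kaia. Kaia reports to Ines. Ines is at the top.

Ronan -> Wren -> Lior -> Kaia -> Ines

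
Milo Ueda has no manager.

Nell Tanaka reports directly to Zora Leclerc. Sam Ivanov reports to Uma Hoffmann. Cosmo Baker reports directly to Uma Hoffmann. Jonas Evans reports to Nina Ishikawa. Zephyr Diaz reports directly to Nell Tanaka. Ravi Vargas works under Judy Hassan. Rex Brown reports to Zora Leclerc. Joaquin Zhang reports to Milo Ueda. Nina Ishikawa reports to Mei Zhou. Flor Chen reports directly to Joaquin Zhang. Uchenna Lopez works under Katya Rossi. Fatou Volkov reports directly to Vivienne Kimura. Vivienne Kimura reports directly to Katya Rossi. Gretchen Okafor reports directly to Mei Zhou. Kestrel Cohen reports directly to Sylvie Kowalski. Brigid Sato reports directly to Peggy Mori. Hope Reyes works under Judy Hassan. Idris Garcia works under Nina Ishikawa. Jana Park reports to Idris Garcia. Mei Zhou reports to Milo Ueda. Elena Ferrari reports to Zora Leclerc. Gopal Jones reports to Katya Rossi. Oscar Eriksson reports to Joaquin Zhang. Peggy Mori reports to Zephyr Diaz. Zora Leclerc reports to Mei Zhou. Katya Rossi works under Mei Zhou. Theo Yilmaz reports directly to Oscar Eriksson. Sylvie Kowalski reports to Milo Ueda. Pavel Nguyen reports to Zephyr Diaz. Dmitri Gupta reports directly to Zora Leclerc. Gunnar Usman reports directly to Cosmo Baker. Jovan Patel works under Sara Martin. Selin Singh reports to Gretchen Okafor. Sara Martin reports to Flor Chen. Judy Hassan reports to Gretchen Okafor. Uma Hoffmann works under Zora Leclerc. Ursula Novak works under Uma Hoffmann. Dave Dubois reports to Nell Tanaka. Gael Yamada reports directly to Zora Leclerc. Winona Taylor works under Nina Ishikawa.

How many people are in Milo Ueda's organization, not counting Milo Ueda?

40

Milo Ueda directly manages Mei Zhou, Joaquin Zhang, Sylvie Kowalski. Under Mei Zhou: Katya Rossi, Gopal Jones, Uchenna Lopez, Vivienne Kimura, Fatou Volkov, Gretchen Okafor, Judy Hassan, Hope Reyes, Ravi Vargas, Selin Singh, Nina Ishikawa, Jonas Evans, Idris Garcia, Jana Park, Winona Taylor, Zora Leclerc, Gael Yamada, Rex Brown, Elena Ferrari, Nell Tanaka, Dave Dubois, Zephyr Diaz, Pavel Nguyen, Peggy Mori, Brigid Sato, Dmitri Gupta, Uma Hoffmann, Ursula Novak, Cosmo Baker, Gunnar Usman, Sam Ivanov (31). Under Joaquin Zhang: Flor Chen, Sara Martin, Jovan Patel, Oscar Eriksson, Theo Yilmaz (5). Under Sylvie Kowalski: Kestrel Cohen (1). So Milo Ueda's organization is 3 direct reports plus everyone under them: 32 + 6 + 2 = 40.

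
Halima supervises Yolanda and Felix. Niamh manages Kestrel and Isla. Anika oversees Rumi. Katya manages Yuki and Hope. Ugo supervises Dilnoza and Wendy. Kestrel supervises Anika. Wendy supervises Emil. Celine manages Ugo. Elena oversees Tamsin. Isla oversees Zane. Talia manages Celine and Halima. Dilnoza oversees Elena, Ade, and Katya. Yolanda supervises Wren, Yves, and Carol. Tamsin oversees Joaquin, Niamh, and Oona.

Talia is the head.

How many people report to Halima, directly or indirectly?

5

Halima directly manages Yolanda, Felix. Under Yolanda: Carol, Yves, Wren (3). Felix has no reports. So Halima's organization is 2 direct reports plus everyone under them: 4 + 1 = 5.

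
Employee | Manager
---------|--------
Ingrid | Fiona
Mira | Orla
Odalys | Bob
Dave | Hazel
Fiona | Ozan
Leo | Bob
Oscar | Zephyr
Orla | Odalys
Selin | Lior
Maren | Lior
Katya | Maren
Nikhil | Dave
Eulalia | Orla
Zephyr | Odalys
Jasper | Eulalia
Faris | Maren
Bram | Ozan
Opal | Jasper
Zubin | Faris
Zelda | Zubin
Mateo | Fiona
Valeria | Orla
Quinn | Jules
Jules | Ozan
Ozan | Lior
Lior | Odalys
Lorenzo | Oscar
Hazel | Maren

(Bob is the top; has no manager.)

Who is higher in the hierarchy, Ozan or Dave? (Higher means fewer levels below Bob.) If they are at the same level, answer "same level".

Ozan

Ozan is 3 levels below Bob; Dave is 5. Ozan is higher.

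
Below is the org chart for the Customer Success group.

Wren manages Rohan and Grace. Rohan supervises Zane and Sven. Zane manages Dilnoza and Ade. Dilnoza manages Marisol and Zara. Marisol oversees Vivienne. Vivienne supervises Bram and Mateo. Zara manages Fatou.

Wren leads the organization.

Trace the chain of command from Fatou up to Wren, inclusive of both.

Fatou reports to Zara. Zara reports to Dilnoza. Dilnoza reports to Zane. Zane reports to Rohan. Rohan reports to Wren. Wren is at the top.

Fatou -> Zara -> Dilnoza -> Zane -> Rohan -> Wren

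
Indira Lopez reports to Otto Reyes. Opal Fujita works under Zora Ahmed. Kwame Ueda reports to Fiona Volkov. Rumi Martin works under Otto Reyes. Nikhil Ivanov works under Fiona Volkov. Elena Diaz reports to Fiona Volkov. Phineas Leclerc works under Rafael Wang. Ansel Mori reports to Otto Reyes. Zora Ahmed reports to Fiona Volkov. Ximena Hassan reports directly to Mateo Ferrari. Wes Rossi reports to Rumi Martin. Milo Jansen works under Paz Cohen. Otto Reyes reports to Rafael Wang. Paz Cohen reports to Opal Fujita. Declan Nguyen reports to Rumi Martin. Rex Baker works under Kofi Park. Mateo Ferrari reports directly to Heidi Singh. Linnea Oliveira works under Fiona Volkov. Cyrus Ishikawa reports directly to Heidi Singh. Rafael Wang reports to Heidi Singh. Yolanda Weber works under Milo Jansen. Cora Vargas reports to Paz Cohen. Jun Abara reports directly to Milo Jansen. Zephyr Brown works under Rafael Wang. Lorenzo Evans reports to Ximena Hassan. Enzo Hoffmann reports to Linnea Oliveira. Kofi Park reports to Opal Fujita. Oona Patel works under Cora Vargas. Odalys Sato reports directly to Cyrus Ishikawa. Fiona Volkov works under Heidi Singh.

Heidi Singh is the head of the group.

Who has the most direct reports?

Direct-report counts: Heidi Singh has 4; Rafael Wang has 3; Otto Reyes has 3; Rumi Martin has 2; Cyrus Ishikawa has 1; Fiona Volkov has 5; Zora Ahmed has 1; Opal Fujita has 2; Kofi Park has 1; Paz Cohen has 2; Cora Vargas has 1; Milo Jansen has 2; Linnea Oliveira has 1; Mateo Ferrari has 1; Ximena Hassan has 1. The largest is 5, held by Fiona Volkov.

Fiona Volkov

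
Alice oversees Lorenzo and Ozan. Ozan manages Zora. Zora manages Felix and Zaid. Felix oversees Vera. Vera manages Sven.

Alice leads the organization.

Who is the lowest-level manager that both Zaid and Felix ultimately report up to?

Zora

Zaid's chain of managers is Zora, Ozan, Alice. Felix's chain of managers is Zora, Ozan, Alice. The first manager that appears in both chains is Zora.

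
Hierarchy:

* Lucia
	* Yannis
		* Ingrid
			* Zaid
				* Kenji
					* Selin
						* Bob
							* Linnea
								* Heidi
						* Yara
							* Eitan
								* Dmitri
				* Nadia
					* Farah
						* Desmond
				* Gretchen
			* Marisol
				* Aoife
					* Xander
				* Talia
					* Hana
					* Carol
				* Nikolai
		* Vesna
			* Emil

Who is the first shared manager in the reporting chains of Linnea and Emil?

Yannis

Linnea's chain of managers is Bob, Selin, Kenji, Zaid, Ingrid, Yannis, Lucia. Emil's chain of managers is Vesna, Yannis, Lucia. The first manager that appears in both chains is Yannis.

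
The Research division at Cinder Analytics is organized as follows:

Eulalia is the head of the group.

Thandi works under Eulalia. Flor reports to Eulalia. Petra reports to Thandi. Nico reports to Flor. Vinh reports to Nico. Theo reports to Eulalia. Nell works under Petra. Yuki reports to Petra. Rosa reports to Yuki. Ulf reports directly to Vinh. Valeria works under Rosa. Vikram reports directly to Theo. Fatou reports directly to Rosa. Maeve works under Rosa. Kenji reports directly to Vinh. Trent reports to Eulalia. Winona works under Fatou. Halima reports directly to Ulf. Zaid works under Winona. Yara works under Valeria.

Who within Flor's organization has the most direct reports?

Direct-report counts within Flor's organization: Flor has 1; Nico has 1; Vinh has 2; Ulf has 1. The largest is 2, held by Vinh.

Vinh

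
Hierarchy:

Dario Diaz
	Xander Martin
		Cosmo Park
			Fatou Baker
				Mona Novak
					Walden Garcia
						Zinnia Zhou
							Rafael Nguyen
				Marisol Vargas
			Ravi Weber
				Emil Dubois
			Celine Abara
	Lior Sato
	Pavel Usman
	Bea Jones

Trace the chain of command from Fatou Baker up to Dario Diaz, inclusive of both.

Fatou Baker -> Cosmo Park -> Xander Martin -> Dario Diaz

Fatou Baker reports to Cosmo Park. Cosmo Park reports to Xander Martin. Xander Martin reports to Dario Diaz. Dario Diaz is at the top.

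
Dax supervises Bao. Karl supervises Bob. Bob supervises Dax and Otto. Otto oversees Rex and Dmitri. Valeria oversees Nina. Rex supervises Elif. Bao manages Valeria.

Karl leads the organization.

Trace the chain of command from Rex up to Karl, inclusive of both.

Rex -> Otto -> Bob -> Karl

Rex reports to Otto. Otto reports to Bob. Bob reports to Karl. Karl is at the top.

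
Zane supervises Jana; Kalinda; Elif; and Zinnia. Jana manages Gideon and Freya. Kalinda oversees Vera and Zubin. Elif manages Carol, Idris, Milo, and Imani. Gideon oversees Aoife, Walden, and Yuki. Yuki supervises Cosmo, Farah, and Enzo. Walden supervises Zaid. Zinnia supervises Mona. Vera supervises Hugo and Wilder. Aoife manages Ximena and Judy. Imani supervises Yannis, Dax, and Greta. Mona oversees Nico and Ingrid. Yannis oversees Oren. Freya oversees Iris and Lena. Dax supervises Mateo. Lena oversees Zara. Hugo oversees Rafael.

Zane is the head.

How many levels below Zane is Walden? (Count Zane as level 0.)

Chain from Walden up to Zane: Walden → Gideon → Jana → Zane. That is 3 steps up, so Walden is 3 levels below Zane.

3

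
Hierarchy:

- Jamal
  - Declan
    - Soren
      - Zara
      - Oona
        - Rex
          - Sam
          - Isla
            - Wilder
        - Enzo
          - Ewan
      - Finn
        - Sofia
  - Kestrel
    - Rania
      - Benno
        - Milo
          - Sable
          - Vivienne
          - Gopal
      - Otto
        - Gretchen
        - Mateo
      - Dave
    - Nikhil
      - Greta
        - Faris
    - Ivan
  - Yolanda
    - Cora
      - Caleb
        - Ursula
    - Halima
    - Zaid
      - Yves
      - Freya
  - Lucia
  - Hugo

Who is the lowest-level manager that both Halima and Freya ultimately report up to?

Halima's chain of managers is Yolanda, Jamal. Freya's chain of managers is Zaid, Yolanda, Jamal. The first manager that appears in both chains is Yolanda.

Yolanda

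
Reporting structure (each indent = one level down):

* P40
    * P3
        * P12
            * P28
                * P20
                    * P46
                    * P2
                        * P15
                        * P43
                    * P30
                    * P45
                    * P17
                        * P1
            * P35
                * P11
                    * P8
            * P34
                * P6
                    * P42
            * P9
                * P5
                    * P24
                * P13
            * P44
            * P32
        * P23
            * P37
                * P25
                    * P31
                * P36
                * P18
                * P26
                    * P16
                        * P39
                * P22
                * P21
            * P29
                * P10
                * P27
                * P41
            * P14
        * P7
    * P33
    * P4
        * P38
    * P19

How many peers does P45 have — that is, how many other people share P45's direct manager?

P45 reports to P20. P20's other direct reports are P46, P2, P30, P17 — 4 peers.

4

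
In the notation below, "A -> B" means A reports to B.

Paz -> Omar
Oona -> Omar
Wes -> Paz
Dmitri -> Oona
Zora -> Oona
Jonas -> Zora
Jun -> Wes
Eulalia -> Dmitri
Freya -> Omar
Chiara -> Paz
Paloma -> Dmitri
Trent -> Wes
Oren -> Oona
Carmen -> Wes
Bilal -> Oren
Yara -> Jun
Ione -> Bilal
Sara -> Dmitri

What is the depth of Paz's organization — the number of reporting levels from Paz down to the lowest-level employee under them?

3

The longest chain under Paz runs Paz → Wes → Jun → Yara, which is 3 levels below Paz.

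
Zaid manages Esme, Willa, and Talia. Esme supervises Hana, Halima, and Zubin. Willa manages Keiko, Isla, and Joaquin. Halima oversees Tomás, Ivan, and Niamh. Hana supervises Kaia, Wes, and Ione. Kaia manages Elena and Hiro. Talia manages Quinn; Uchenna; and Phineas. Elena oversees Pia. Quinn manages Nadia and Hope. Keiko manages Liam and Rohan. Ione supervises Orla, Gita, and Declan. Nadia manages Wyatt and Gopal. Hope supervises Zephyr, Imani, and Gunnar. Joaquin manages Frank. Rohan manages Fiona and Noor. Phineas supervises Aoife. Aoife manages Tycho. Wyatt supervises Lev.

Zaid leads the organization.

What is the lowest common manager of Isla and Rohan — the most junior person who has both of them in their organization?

Isla's chain of managers is Willa, Zaid. Rohan's chain of managers is Keiko, Willa, Zaid. The first manager that appears in both chains is Willa.

Willa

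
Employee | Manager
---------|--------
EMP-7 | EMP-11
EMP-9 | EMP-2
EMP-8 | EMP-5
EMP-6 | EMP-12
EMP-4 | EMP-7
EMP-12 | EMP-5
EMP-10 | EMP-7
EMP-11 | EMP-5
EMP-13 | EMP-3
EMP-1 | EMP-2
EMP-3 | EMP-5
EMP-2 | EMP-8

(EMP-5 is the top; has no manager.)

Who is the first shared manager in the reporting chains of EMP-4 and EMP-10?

EMP-7

EMP-4's chain of managers is EMP-7, EMP-11, EMP-5. EMP-10's chain of managers is EMP-7, EMP-11, EMP-5. The first manager that appears in both chains is EMP-7.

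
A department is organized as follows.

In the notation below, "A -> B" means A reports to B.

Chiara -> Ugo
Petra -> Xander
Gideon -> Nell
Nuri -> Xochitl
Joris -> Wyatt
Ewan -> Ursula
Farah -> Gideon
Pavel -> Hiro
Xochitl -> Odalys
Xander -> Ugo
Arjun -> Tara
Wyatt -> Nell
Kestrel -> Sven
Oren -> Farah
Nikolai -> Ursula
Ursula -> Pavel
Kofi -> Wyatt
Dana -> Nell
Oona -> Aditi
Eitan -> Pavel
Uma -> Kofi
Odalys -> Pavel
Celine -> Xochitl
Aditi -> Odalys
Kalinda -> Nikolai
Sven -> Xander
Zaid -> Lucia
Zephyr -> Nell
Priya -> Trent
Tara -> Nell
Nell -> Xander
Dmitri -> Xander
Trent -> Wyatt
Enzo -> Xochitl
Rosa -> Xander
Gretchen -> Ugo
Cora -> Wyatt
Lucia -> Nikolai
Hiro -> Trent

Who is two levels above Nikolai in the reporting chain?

Pavel

Nikolai reports to Ursula, and Ursula reports to Pavel. So Nikolai's skip-level manager is Pavel.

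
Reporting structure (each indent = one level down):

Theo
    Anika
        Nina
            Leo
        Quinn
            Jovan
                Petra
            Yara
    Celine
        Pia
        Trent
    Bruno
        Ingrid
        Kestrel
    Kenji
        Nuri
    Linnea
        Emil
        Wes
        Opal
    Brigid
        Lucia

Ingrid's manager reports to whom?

Theo

Ingrid reports to Bruno, and Bruno reports to Theo. So Ingrid's skip-level manager is Theo.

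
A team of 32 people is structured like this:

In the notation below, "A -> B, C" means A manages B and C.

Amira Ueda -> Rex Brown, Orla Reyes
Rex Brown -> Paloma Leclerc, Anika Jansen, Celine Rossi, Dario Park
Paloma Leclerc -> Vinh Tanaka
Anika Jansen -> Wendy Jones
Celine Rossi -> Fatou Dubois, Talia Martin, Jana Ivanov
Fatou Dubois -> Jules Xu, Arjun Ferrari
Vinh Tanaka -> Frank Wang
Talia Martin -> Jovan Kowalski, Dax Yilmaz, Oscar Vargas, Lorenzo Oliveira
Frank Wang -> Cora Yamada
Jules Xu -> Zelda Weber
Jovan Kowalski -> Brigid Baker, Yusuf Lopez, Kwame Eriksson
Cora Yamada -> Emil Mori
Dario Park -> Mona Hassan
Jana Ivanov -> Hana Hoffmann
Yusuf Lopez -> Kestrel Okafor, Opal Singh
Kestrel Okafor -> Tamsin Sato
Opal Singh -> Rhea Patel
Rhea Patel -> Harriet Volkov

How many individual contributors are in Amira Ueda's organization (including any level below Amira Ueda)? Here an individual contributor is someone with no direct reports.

14

The people in Amira Ueda's organization with no one reporting to them are Orla Reyes, Mona Hassan, Hana Hoffmann, Lorenzo Oliveira, Oscar Vargas, Dax Yilmaz, Kwame Eriksson, Harriet Volkov, Tamsin Sato, Brigid Baker, Arjun Ferrari, Zelda Weber, Wendy Jones, Emil Mori. That is 14.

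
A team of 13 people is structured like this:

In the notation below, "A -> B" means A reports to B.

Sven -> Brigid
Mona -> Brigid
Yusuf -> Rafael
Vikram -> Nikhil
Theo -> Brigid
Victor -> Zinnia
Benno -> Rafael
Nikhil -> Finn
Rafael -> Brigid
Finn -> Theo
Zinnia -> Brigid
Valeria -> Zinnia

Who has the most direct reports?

Brigid

Direct-report counts: Brigid has 5; Zinnia has 2; Rafael has 2; Theo has 1; Finn has 1; Nikhil has 1. The largest is 5, held by Brigid.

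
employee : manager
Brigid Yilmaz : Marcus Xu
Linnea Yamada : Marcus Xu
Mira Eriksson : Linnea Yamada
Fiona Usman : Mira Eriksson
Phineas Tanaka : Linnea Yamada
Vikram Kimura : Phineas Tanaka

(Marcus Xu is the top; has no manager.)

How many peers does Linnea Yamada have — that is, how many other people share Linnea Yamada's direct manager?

1

Linnea Yamada reports to Marcus Xu. Marcus Xu's other direct reports are Brigid Yilmaz — 1 peer.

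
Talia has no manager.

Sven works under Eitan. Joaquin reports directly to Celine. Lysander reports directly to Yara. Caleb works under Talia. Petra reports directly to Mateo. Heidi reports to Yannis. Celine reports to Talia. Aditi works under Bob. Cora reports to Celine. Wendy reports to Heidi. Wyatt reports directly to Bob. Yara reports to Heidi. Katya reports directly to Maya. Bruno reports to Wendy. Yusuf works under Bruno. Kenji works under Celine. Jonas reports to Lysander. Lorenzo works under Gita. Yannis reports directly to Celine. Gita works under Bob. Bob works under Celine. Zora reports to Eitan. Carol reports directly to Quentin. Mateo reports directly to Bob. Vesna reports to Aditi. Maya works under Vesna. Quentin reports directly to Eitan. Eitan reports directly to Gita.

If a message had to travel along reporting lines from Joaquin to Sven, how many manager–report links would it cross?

Joaquin is 1 level below Celine, and Sven is 4 levels below Celine (their lowest common manager). The shortest path runs up from Joaquin to Celine and back down to Sven: 1 + 4 = 5 links.

5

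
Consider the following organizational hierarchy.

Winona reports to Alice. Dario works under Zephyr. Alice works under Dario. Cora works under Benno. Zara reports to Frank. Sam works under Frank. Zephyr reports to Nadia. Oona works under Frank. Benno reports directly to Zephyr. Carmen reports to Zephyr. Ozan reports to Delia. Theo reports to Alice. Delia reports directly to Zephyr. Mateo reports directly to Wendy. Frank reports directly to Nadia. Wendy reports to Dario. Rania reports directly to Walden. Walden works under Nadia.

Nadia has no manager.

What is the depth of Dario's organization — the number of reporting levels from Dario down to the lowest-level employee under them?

The longest chain under Dario runs Dario → Alice → Winona, which is 2 levels below Dario.

2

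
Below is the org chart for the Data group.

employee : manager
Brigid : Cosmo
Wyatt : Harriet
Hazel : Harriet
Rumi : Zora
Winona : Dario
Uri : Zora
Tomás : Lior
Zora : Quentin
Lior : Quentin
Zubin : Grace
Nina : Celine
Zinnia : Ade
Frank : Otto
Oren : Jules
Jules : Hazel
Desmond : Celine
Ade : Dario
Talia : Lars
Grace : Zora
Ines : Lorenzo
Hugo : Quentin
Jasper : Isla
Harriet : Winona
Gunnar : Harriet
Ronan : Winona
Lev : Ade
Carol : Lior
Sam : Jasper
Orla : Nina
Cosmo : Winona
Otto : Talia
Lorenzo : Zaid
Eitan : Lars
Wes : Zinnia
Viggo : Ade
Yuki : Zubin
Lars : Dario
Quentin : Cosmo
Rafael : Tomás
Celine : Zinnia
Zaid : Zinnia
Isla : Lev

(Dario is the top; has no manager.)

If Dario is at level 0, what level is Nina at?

Chain from Nina up to Dario: Nina → Celine → Zinnia → Ade → Dario. That is 4 steps up, so Nina is 4 levels below Dario.

4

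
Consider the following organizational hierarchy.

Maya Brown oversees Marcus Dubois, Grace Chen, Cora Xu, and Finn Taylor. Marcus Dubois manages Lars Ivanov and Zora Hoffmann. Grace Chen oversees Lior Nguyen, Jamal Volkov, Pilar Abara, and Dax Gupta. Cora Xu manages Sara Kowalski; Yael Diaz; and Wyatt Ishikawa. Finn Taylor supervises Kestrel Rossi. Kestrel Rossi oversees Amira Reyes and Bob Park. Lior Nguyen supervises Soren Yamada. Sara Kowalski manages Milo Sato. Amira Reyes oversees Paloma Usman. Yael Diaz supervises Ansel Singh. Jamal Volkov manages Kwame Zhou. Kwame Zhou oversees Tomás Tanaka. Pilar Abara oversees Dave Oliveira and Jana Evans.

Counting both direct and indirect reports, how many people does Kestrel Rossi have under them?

3

Kestrel Rossi directly manages Amira Reyes, Bob Park. Under Amira Reyes: Paloma Usman (1). Bob Park has no reports. So Kestrel Rossi's organization is 2 direct reports plus everyone under them: 2 + 1 = 3.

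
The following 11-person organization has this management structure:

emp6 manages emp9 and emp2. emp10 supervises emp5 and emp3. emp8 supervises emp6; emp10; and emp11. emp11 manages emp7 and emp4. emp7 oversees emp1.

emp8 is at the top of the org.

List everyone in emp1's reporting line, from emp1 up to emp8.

emp1 -> emp7 -> emp11 -> emp8

emp1 reports to emp7. emp7 reports to emp11. emp11 reports to emp8. emp8 is at the top.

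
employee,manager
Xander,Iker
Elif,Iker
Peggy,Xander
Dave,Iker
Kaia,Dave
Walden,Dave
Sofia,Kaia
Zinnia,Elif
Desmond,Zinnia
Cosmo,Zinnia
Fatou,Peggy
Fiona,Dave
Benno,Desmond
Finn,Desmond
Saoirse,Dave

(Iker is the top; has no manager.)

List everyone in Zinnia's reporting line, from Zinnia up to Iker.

Zinnia reports to Elif. Elif reports to Iker. Iker is at the top.

Zinnia -> Elif -> Iker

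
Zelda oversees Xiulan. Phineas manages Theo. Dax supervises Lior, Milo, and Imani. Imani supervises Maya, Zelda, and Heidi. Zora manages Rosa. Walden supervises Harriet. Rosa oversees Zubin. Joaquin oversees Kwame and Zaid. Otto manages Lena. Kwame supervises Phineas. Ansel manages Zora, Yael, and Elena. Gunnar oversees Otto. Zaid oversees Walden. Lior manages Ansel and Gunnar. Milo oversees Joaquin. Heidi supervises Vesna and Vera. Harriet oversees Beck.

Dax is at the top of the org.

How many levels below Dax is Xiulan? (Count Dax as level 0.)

Chain from Xiulan up to Dax: Xiulan → Zelda → Imani → Dax. That is 3 steps up, so Xiulan is 3 levels below Dax.

3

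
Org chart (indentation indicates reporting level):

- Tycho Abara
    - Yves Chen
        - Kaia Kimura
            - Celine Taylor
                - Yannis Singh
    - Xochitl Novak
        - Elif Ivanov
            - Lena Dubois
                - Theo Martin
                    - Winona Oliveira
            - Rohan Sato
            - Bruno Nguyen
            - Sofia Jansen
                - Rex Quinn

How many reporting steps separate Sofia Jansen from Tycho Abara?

Chain from Sofia Jansen up to Tycho Abara: Sofia Jansen → Elif Ivanov → Xochitl Novak → Tycho Abara. That is 3 steps up, so Sofia Jansen is 3 levels below Tycho Abara.

3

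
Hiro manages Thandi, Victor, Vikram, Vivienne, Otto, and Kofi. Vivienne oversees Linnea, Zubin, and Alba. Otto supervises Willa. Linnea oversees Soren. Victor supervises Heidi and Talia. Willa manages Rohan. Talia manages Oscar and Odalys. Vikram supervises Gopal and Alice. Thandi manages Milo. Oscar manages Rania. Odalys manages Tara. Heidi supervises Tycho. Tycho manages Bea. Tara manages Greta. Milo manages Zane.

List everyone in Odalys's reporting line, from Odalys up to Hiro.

Odalys -> Talia -> Victor -> Hiro

Odalys reports to Talia. Talia reports to Victor. Victor reports to Hiro. Hiro is at the top.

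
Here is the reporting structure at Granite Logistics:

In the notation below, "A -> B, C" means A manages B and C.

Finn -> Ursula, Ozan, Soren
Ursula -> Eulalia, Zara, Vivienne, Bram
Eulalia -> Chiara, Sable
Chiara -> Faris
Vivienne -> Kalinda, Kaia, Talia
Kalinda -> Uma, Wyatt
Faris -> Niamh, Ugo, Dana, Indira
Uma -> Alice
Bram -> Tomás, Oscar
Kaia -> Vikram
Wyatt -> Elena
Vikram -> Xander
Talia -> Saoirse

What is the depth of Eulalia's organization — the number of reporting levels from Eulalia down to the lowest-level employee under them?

3

The longest chain under Eulalia runs Eulalia → Chiara → Faris → Indira, which is 3 levels below Eulalia.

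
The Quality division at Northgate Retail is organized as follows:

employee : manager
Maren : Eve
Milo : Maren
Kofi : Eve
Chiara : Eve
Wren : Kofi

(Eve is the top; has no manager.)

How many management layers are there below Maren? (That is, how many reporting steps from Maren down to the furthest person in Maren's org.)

1

The longest chain under Maren runs Maren → Milo, which is 1 level below Maren.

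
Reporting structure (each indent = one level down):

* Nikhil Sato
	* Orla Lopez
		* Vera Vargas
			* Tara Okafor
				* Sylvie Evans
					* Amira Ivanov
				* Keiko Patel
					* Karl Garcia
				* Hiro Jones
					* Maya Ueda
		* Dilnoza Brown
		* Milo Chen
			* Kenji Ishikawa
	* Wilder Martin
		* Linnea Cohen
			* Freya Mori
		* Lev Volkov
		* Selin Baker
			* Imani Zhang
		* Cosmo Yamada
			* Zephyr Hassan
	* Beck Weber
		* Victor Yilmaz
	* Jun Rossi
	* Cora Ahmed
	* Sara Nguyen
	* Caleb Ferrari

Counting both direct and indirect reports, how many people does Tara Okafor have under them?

Tara Okafor directly manages Sylvie Evans, Keiko Patel, Hiro Jones. Under Sylvie Evans: Amira Ivanov (1). Under Keiko Patel: Karl Garcia (1). Under Hiro Jones: Maya Ueda (1). So Tara Okafor's organization is 3 direct reports plus everyone under them: 2 + 2 + 2 = 6.

6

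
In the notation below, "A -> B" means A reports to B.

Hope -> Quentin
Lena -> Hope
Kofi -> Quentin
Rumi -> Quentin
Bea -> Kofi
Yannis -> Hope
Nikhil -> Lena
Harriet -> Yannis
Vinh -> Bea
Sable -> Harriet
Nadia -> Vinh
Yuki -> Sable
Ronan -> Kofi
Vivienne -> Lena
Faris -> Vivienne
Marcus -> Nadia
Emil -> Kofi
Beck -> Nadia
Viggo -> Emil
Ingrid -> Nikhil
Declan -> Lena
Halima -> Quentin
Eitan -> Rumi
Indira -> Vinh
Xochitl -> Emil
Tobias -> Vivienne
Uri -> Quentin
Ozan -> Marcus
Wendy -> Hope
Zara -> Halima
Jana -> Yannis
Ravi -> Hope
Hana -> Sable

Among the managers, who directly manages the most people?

Direct-report counts: Quentin has 5; Halima has 1; Rumi has 1; Kofi has 3; Emil has 2; Bea has 1; Vinh has 2; Nadia has 2; Marcus has 1; Hope has 4; Yannis has 2; Harriet has 1; Sable has 2; Lena has 3; Vivienne has 2; Nikhil has 1. The largest is 5, held by Quentin.

Quentin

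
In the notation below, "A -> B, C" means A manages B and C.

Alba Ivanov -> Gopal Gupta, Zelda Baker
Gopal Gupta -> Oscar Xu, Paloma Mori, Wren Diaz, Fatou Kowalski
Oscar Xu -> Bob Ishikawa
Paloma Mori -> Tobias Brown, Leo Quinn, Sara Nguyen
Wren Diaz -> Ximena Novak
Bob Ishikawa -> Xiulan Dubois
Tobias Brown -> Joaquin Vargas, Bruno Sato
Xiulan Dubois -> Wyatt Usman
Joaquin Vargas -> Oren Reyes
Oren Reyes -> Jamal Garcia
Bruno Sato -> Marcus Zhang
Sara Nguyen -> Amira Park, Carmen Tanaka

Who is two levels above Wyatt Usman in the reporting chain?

Bob Ishikawa

Wyatt Usman reports to Xiulan Dubois, and Xiulan Dubois reports to Bob Ishikawa. So Wyatt Usman's skip-level manager is Bob Ishikawa.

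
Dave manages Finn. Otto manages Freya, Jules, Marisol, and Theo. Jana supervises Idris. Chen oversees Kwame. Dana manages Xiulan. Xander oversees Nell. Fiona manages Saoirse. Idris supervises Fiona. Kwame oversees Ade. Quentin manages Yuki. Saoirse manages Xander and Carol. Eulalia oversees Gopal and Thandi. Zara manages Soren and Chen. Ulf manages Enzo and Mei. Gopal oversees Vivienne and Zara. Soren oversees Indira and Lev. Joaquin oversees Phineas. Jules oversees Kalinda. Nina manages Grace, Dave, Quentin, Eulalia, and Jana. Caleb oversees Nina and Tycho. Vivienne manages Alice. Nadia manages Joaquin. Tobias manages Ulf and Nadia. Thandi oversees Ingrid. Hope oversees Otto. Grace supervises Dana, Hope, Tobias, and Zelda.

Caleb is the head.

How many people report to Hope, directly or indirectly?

Hope directly manages Otto. Under Otto: Theo, Marisol, Jules, Kalinda, Freya (5). That's 6 in total.

6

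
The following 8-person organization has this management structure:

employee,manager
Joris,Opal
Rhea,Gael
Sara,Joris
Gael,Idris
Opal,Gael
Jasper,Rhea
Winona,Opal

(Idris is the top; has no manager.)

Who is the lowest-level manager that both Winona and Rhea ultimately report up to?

Gael

Winona's chain of managers is Opal, Gael, Idris. Rhea's chain of managers is Gael, Idris. The first manager that appears in both chains is Gael.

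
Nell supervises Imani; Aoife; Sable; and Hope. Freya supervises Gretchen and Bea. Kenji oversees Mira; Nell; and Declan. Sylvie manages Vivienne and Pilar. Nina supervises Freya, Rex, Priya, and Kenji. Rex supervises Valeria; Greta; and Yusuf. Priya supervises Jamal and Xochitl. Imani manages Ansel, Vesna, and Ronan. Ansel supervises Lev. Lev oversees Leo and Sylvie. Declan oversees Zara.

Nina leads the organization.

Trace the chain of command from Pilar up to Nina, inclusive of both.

Pilar reports to Sylvie. Sylvie reports to Lev. Lev reports to Ansel. Ansel reports to Imani. Imani reports to Nell. Nell reports to Kenji. Kenji reports to Nina. Nina is at the top.

Pilar -> Sylvie -> Lev -> Ansel -> Imani -> Nell -> Kenji -> Nina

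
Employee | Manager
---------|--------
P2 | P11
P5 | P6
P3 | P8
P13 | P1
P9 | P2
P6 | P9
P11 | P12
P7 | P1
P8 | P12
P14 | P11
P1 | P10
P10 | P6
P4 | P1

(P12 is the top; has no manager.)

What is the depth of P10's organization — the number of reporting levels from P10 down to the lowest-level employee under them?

The longest chain under P10 runs P10 → P1 → P4, which is 2 levels below P10.

2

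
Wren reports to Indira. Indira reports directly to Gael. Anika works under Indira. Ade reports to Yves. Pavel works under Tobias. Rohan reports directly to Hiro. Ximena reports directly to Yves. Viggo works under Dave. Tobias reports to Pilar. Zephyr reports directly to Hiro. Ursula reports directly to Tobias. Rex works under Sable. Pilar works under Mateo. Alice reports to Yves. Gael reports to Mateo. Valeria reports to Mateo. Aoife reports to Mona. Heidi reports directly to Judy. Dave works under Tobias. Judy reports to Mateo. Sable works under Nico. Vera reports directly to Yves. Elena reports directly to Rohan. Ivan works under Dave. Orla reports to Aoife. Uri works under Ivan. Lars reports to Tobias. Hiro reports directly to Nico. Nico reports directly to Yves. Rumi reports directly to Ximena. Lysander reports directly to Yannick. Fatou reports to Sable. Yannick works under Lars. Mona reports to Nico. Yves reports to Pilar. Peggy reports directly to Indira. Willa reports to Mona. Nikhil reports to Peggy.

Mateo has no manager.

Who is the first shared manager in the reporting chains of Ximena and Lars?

Pilar

Ximena's chain of managers is Yves, Pilar, Mateo. Lars's chain of managers is Tobias, Pilar, Mateo. The first manager that appears in both chains is Pilar.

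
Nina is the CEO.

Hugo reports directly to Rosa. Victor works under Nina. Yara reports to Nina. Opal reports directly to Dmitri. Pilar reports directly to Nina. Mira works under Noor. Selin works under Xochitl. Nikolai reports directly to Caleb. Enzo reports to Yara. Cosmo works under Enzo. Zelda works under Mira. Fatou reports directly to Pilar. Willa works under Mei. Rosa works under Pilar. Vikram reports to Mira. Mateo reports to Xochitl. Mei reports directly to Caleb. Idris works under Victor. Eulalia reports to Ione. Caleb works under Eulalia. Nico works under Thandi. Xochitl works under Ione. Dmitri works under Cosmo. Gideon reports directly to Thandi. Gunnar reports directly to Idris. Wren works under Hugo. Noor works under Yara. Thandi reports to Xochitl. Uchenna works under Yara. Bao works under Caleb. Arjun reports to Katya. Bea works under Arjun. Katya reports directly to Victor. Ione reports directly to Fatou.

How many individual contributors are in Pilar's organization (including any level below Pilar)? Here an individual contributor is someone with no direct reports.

The people in Pilar's organization with no one reporting to them are Wren, Mateo, Selin, Nico, Gideon, Bao, Willa, Nikolai. That is 8.

8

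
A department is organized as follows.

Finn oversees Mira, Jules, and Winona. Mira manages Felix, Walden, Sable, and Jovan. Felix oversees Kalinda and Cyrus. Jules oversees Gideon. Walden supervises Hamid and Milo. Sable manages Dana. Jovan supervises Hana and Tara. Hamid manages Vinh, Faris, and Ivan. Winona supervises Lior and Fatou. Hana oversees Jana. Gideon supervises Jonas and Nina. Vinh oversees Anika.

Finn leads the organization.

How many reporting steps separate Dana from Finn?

3

Chain from Dana up to Finn: Dana → Sable → Mira → Finn. That is 3 steps up, so Dana is 3 levels below Finn.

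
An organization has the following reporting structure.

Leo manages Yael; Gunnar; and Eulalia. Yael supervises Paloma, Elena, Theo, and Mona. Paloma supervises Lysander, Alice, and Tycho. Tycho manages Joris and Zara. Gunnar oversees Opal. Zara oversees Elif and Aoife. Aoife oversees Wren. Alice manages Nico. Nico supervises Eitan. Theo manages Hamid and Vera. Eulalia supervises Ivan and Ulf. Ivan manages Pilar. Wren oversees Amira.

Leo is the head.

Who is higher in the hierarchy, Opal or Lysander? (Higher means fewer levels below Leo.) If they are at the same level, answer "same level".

Opal

Opal is 2 levels below Leo; Lysander is 3. Opal is higher.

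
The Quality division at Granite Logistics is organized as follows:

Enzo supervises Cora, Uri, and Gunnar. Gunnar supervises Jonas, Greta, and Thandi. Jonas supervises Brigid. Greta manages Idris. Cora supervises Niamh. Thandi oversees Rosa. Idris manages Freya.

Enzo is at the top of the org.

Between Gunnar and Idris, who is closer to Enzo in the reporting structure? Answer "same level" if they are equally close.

Gunnar is 1 level below Enzo; Idris is 3. Gunnar is higher.

Gunnar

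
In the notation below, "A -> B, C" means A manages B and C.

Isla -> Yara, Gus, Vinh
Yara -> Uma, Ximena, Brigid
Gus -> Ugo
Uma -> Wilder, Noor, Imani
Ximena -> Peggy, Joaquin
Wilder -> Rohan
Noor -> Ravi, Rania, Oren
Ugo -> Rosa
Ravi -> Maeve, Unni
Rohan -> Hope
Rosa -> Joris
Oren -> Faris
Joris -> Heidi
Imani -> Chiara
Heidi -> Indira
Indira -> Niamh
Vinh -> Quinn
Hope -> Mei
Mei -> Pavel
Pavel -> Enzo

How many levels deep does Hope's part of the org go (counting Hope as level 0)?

3

The longest chain under Hope runs Hope → Mei → Pavel → Enzo, which is 3 levels below Hope.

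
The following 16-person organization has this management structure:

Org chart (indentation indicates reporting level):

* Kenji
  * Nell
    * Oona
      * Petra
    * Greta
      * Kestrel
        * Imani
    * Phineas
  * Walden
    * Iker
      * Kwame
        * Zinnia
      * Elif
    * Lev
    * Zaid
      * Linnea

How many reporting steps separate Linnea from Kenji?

3

Chain from Linnea up to Kenji: Linnea → Zaid → Walden → Kenji. That is 3 steps up, so Linnea is 3 levels below Kenji.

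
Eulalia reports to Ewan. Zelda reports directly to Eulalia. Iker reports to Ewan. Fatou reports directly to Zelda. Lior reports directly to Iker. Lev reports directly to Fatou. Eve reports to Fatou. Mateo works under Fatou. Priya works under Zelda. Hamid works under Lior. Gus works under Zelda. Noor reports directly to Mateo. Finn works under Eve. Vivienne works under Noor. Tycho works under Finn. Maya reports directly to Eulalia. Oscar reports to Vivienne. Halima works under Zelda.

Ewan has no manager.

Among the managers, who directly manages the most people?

Zelda

Direct-report counts: Ewan has 2; Iker has 1; Lior has 1; Eulalia has 2; Zelda has 4; Fatou has 3; Mateo has 1; Noor has 1; Vivienne has 1; Eve has 1; Finn has 1. The largest is 4, held by Zelda.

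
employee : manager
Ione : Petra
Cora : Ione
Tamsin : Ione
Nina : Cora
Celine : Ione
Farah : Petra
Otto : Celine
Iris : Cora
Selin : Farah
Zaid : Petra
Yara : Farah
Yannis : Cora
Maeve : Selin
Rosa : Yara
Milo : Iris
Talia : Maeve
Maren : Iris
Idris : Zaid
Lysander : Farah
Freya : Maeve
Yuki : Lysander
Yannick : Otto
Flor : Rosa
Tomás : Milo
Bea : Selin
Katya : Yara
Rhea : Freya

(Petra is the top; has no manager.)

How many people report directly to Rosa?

Rosa directly manages Flor. That is 1 direct report.

1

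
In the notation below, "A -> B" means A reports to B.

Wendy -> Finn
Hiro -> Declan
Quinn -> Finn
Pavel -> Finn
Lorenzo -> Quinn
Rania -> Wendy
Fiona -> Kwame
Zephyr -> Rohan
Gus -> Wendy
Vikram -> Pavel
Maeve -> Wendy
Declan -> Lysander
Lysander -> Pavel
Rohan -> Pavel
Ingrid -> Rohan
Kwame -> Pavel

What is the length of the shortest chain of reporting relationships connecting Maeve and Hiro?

6

Maeve is 2 levels below Finn, and Hiro is 4 levels below Finn (their lowest common manager). The shortest path runs up from Maeve to Finn and back down to Hiro: 2 + 4 = 6 links.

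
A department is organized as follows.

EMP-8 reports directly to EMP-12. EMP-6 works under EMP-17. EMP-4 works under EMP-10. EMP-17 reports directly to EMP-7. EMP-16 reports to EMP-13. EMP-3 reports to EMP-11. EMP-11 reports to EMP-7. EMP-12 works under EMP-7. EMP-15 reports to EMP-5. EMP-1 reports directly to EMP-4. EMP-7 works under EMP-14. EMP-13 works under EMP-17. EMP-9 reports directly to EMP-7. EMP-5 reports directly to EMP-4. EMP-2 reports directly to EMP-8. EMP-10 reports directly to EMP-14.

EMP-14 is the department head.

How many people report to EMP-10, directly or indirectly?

EMP-10 directly manages EMP-4. Under EMP-4: EMP-1, EMP-5, EMP-15 (3). That's 4 in total.

4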